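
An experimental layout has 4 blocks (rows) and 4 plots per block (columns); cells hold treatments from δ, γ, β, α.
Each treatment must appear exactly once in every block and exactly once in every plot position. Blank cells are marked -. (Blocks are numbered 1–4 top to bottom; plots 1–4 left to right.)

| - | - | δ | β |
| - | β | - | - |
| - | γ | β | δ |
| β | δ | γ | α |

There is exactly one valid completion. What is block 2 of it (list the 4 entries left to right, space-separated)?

δ β α γ

Block 2, plot 3: block 2 has {β} and plot 3 has {δ, γ, β}, leaving only α.
Block 2, plot 4: block 2 has {β, α} and plot 4 has {δ, β, α}, leaving only γ.
Block 2, plot 1: block 2 has {γ, β, α} and plot 1 has {β}, leaving only δ.
So block 2 reads: δ β α γ.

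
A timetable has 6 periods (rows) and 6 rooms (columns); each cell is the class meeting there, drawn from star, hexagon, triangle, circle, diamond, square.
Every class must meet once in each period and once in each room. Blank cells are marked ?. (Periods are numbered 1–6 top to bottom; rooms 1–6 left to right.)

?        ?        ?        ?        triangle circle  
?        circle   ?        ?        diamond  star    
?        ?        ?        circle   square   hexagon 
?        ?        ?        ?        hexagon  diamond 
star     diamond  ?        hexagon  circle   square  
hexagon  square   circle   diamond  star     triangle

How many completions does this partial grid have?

3

Period 1, room 1: eliminating its period and room leaves {diamond, square}.
Period 1, room 2: eliminating its period and room leaves {star, hexagon}.
Period 1, room 3: eliminating its period and room leaves {star, hexagon, diamond, square}.
Period 1, room 4: eliminating its period and room leaves {star, square}.
Period 2, room 1: eliminating its period and room leaves {triangle, square}.
Period 2, room 3: eliminating its period and room leaves {hexagon, triangle, square}.
Period 2, room 4: eliminating its period and room leaves {triangle, square}.
Period 3, room 1: eliminating its period and room leaves {triangle, diamond}.
Period 3, room 2: eliminating its period and room leaves {star, triangle}.
Period 3, room 3: eliminating its period and room leaves {star, triangle, diamond}.
Period 4, room 1: eliminating its period and room leaves {triangle, circle, square}.
Period 4, room 2: eliminating its period and room leaves {star, triangle}.
Period 4, room 3: eliminating its period and room leaves {star, triangle, square}.
Period 4, room 4: eliminating its period and room leaves {star, triangle, square}.
Period 5, room 3: eliminating its period and room leaves {triangle}.
Enumerating the assignments across these blanks that avoid any period or room repeat gives 3 completions.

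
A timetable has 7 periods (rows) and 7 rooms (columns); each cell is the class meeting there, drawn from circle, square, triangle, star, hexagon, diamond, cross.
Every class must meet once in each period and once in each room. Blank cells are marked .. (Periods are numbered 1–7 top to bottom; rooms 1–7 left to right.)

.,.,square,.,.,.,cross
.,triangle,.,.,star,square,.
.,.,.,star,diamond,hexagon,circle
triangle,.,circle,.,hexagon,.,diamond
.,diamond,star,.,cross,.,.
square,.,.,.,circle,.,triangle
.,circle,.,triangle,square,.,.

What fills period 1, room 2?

Period 1, room 5: period 1 has {square, cross} and room 5 has {circle, square, star, hexagon, diamond, cross}, leaving only triangle.
Period 2, room 7: period 2 has {square, triangle, star} and room 7 has {circle, triangle, diamond, cross}, leaving only hexagon.
Period 3, room 1: period 3 has {circle, star, hexagon, diamond} and room 1 has {square, triangle}, leaving only cross.
Period 3, room 2: period 3 has {circle, star, hexagon, diamond, cross} and room 2 has {circle, triangle, diamond}, leaving only square.
Period 3, room 3: period 3 has {circle, square, star, hexagon, diamond, cross} and room 3 has {circle, square, star}, leaving only triangle.
Period 5, room 7: period 5 has {star, diamond, cross} and room 7 has {circle, triangle, hexagon, diamond, cross}, leaving only square.
Period 7, room 7: period 7 has {circle, square, triangle} and room 7 has {circle, square, triangle, hexagon, diamond, cross}, leaving only star.
Period 1, room 2 is narrowed to {star, hexagon}.
If it were star, propagating the remaining blanks reaches a contradiction.
So period 1, room 2 must be hexagon.

hexagon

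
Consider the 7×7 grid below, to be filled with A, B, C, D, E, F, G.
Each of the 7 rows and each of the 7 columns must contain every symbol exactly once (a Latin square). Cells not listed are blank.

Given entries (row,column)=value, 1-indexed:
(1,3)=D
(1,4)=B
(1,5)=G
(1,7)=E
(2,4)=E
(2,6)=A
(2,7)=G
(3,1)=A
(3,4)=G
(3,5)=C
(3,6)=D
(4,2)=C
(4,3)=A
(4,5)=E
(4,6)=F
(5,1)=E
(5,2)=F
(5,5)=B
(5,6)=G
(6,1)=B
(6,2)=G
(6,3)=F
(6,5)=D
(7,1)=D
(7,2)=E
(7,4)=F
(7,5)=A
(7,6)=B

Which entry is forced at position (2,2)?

D

Row 1, column 2: row 1 has {B, D, E, G} and column 2 has {C, E, F, G}, leaving only A.
Row 1, column 6: row 1 has {A, B, D, E, G} and column 6 has {A, B, D, F, G}, leaving only C.
Row 1, column 1: row 1 has {A, B, C, D, E, G} and column 1 has {A, B, D, E}, leaving only F.
Row 2, column 1: row 2 has {A, E, G} and column 1 has {A, B, D, E, F}, leaving only C.
Row 2, column 3: row 2 has {A, C, E, G} and column 3 has {A, D, F}, leaving only B.
Row 2 already has {A, B, C, E, G} and column 2 already has {A, C, E, F, G}, so row 2, column 2 must be D.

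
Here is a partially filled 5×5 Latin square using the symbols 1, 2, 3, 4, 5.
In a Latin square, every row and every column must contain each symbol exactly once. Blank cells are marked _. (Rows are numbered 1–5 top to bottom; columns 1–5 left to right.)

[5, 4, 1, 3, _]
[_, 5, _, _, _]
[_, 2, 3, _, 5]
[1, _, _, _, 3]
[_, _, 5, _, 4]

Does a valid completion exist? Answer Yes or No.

Row 4, column 2: row 4 together with column 2 already contain {1, 2, 3, 4, 5} — every symbol — so nothing can go there. The grid has no valid completion.

No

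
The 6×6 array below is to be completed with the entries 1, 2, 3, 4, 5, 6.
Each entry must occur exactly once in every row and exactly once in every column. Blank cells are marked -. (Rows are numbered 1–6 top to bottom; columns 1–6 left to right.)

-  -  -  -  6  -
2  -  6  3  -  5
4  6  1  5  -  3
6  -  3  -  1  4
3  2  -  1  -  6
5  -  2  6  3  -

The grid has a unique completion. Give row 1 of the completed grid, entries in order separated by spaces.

1 3 5 4 6 2

Row 1, column 1: row 1 has {6} and column 1 has {2, 3, 4, 5, 6}, leaving only 1.
Row 1, column 6: row 1 has {1, 6} and column 6 has {3, 4, 5, 6}, leaving only 2.
Row 1, column 4: row 1 has {1, 2, 6} and column 4 has {1, 3, 5, 6}, leaving only 4.
Row 1, column 3: row 1 has {1, 2, 4, 6} and column 3 has {1, 2, 3, 6}, leaving only 5.
Row 1, column 2: row 1 has {1, 2, 4, 5, 6} and column 2 has {2, 6}, leaving only 3.
So row 1 reads: 1 3 5 4 6 2.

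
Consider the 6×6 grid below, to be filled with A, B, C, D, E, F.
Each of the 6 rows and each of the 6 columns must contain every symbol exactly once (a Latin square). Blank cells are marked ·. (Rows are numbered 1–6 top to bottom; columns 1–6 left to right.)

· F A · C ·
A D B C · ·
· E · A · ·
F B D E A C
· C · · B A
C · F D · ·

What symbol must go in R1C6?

D

Row 1, column 4: row 1 has {A, C, F} and column 4 has {A, C, D, E}, leaving only B.
Row 3, column 3: row 3 has {A, E} and column 3 has {A, B, D, F}, leaving only C.
Row 5, column 3: row 5 has {A, B, C} and column 3 has {A, B, C, D, F}, leaving only E.
Row 5, column 1: row 5 has {A, B, C, E} and column 1 has {A, C, F}, leaving only D.
Row 1, column 1: row 1 has {A, B, C, F} and column 1 has {A, C, D, F}, leaving only E.
Row 1 already has {A, B, C, E, F} and column 6 already has {A, C}, so row 1, column 6 must be D.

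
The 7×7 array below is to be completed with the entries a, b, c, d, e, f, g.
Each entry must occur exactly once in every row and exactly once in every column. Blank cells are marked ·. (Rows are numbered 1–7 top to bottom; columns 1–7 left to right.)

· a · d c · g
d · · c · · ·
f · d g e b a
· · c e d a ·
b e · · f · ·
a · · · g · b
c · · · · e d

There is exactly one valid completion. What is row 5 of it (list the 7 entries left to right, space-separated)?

Row 5, column 4: row 5 has {b, e, f} and column 4 has {c, d, e, g}, leaving only a.
Row 5, column 3: row 5 has {a, b, e, f} and column 3 has {c, d}, leaving only g.
Row 5, column 7: row 5 has {a, b, e, f, g} and column 7 has {a, b, d, g}, leaving only c.
Row 5, column 6: row 5 has {a, b, c, e, f, g} and column 6 has {a, b, e}, leaving only d.
So row 5 reads: b e g a f d c.

b e g a f d c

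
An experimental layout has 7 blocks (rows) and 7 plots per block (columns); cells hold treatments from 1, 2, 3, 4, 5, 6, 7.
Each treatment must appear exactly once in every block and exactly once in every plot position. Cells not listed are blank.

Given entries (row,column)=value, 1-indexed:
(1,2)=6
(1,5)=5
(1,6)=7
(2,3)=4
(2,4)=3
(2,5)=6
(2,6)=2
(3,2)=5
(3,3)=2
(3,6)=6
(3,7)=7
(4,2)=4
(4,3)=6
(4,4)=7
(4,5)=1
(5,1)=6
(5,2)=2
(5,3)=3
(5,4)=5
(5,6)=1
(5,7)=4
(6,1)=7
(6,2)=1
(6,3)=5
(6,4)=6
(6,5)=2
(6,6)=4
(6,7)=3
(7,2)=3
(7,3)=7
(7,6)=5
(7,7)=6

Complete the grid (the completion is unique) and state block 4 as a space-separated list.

2 4 6 7 1 3 5

Block 4, plot 6: block 4 has {1, 4, 6, 7} and plot 6 has {1, 2, 4, 5, 6, 7}, leaving only 3.
Block 1, plot 3: block 1 has {5, 6, 7} and plot 3 has {2, 3, 4, 5, 6, 7}, leaving only 1.
Block 1, plot 7: block 1 has {1, 5, 6, 7} and plot 7 has {3, 4, 6, 7}, leaving only 2.
Block 4, plot 7: block 4 has {1, 3, 4, 6, 7} and plot 7 has {2, 3, 4, 6, 7}, leaving only 5.
Block 4, plot 1: block 4 has {1, 3, 4, 5, 6, 7} and plot 1 has {6, 7}, leaving only 2.
So block 4 reads: 2 4 6 7 1 3 5.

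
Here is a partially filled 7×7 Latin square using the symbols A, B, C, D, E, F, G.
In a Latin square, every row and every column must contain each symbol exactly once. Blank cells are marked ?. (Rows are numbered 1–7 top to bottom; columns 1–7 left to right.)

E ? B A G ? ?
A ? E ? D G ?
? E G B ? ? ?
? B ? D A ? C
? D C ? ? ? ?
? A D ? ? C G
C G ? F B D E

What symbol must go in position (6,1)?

Row 1, column 6: row 1 has {A, B, E, G} and column 6 has {C, D, G}, leaving only F.
Row 1, column 2: row 1 has {A, B, E, F, G} and column 2 has {A, B, D, E, G}, leaving only C.
Row 1, column 7: row 1 has {A, B, C, E, F, G} and column 7 has {C, E, G}, leaving only D.
Row 2, column 2: row 2 has {A, D, E, G} and column 2 has {A, B, C, D, E, G}, leaving only F.
Row 2, column 4: row 2 has {A, D, E, F, G} and column 4 has {A, B, D, F}, leaving only C.
Row 2, column 7: row 2 has {A, C, D, E, F, G} and column 7 has {C, D, E, G}, leaving only B.
Row 3, column 6: row 3 has {B, E, G} and column 6 has {C, D, F, G}, leaving only A.
Row 3, column 7: row 3 has {A, B, E, G} and column 7 has {B, C, D, E, G}, leaving only F.
Row 3, column 1: row 3 has {A, B, E, F, G} and column 1 has {A, C, E}, leaving only D.
Row 3, column 5: row 3 has {A, B, D, E, F, G} and column 5 has {A, B, D, G}, leaving only C.
Row 4, column 3: row 4 has {A, B, C, D} and column 3 has {B, C, D, E, G}, leaving only F.
Row 4, column 1: row 4 has {A, B, C, D, F} and column 1 has {A, C, D, E}, leaving only G.
Row 4, column 6: row 4 has {A, B, C, D, F, G} and column 6 has {A, C, D, F, G}, leaving only E.
Row 5, column 6: row 5 has {C, D} and column 6 has {A, C, D, E, F, G}, leaving only B.
Row 5, column 1: row 5 has {B, C, D} and column 1 has {A, C, D, E, G}, leaving only F.
Row 6 already has {A, C, D, G} and column 1 already has {A, C, D, E, F, G}, so row 6, column 1 must be B.

B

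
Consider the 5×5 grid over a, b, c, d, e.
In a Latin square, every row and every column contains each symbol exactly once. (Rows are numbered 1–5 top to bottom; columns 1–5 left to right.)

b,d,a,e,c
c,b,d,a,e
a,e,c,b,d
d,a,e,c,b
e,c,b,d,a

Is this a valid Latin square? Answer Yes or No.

Yes

Each row is a permutation of the 5 symbols, and so is each column.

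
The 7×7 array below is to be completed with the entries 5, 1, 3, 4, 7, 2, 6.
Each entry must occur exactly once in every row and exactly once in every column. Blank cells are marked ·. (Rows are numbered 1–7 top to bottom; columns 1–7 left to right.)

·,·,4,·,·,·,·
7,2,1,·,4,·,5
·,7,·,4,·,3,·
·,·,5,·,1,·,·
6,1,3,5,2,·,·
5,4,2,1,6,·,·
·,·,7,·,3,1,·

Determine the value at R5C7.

Row 2, column 6: row 2 has {5, 1, 4, 7, 2} and column 6 has {1, 3}, leaving only 6.
Row 2, column 4: row 2 has {5, 1, 4, 7, 2, 6} and column 4 has {5, 1, 4}, leaving only 3.
Row 3, column 3: row 3 has {3, 4, 7} and column 3 has {5, 1, 3, 4, 7, 2}, leaving only 6.
Row 3, column 5: row 3 has {3, 4, 7, 6} and column 5 has {1, 3, 4, 2, 6}, leaving only 5.
Row 1, column 5: row 1 has {4} and column 5 has {5, 1, 3, 4, 2, 6}, leaving only 7.
Row 6, column 6: row 6 has {5, 1, 4, 2, 6} and column 6 has {1, 3, 6}, leaving only 7.
Row 5, column 6: row 5 has {5, 1, 3, 2, 6} and column 6 has {1, 3, 7, 6}, leaving only 4.
Row 5 already has {5, 1, 3, 4, 2, 6} and column 7 already has {5}, so row 5, column 7 must be 7.

7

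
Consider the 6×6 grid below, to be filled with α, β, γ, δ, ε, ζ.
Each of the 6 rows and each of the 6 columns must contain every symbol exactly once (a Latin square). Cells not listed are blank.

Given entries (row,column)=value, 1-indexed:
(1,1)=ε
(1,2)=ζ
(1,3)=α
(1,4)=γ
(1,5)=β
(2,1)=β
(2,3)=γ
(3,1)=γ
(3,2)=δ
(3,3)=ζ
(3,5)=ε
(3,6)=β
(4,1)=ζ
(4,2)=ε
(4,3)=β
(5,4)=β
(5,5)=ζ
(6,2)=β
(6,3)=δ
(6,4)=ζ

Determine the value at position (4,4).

δ

Row 1, column 6: row 1 has {α, β, γ, ε, ζ} and column 6 has {β}, leaving only δ.
Row 2, column 2: row 2 has {β, γ} and column 2 has {β, δ, ε, ζ}, leaving only α.
Row 2, column 5: row 2 has {α, β, γ} and column 5 has {β, ε, ζ}, leaving only δ.
Row 2, column 4: row 2 has {α, β, γ, δ} and column 4 has {β, γ, ζ}, leaving only ε.
Row 2, column 6: row 2 has {α, β, γ, δ, ε} and column 6 has {β, δ}, leaving only ζ.
Row 3, column 4: row 3 has {β, γ, δ, ε, ζ} and column 4 has {β, γ, ε, ζ}, leaving only α.
Row 4 already has {β, ε, ζ} and column 4 already has {α, β, γ, ε, ζ}, so row 4, column 4 must be δ.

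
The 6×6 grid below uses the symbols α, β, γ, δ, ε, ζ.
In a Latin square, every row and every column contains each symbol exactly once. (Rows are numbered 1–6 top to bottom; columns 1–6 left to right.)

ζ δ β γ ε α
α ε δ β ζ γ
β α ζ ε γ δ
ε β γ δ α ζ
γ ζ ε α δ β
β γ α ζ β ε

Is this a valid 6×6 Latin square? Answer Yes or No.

No

Row 6 contains β twice (at columns 1 and 5), so it is not a permutation.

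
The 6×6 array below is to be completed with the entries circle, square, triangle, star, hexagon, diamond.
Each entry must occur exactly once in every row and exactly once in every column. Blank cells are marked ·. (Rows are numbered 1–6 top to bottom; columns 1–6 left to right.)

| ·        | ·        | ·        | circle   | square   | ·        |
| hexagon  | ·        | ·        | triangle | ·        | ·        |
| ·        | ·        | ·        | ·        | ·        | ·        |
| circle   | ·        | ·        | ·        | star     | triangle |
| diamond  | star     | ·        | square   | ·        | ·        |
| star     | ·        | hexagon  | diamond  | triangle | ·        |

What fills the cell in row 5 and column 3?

triangle

Row 1, column 1: row 1 has {circle, square} and column 1 has {circle, star, hexagon, diamond}, leaving only triangle.
Row 3, column 1: row 3 has {} and column 1 has {circle, triangle, star, hexagon, diamond}, leaving only square.
Row 4, column 4: row 4 has {circle, triangle, star} and column 4 has {circle, square, triangle, diamond}, leaving only hexagon.
Row 3, column 4: row 3 has {square} and column 4 has {circle, square, triangle, hexagon, diamond}, leaving only star.
Row 5, column 3 is narrowed to {circle, triangle}.
If it were circle, then row 5, column 6 would be left with no valid symbol.
So row 5, column 3 must be triangle.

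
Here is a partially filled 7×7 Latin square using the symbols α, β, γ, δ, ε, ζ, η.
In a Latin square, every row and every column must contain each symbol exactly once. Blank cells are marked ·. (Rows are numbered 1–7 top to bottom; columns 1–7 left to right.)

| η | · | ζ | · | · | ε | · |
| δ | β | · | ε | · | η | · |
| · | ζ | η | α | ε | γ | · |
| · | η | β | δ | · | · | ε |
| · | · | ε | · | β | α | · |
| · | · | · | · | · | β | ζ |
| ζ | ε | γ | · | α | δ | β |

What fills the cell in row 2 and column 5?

Row 2, column 3: row 2 has {β, δ, ε, η} and column 3 has {β, γ, ε, ζ, η}, leaving only α.
Row 2, column 7: row 2 has {α, β, δ, ε, η} and column 7 has {β, ε, ζ}, leaving only γ.
Row 2 already has {α, β, γ, δ, ε, η} and column 5 already has {α, β, ε}, so row 2, column 5 must be ζ.

ζ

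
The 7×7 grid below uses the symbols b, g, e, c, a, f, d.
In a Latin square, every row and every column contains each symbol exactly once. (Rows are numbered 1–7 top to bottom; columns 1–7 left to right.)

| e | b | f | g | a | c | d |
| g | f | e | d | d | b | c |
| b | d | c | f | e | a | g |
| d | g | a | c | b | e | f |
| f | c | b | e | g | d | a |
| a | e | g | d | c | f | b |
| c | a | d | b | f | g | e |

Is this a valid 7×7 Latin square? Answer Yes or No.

Column 4 contains d twice (at rows 2 and 6), so it is not a permutation.

No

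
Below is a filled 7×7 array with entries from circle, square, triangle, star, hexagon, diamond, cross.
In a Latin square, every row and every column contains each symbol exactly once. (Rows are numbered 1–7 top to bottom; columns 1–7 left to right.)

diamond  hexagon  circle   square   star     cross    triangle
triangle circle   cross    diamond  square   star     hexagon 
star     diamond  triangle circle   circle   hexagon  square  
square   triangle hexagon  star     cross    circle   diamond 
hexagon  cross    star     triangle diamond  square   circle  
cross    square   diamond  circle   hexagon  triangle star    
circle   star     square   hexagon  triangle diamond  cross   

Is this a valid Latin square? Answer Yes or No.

No

Column 4 contains circle twice (at rows 3 and 6), so it is not a permutation.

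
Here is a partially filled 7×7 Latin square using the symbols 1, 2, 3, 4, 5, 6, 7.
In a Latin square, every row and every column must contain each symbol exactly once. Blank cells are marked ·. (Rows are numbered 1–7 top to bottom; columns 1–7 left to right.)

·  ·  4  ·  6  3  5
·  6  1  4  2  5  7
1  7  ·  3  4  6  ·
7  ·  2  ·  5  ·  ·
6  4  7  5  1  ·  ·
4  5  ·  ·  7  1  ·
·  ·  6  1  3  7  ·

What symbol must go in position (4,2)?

3

Row 1, column 1: row 1 has {3, 4, 5, 6} and column 1 has {1, 4, 6, 7}, leaving only 2.
Row 1, column 2: row 1 has {2, 3, 4, 5, 6} and column 2 has {4, 5, 6, 7}, leaving only 1.
Row 4 already has {2, 5, 7} and column 2 already has {1, 4, 5, 6, 7}, so row 4, column 2 must be 3.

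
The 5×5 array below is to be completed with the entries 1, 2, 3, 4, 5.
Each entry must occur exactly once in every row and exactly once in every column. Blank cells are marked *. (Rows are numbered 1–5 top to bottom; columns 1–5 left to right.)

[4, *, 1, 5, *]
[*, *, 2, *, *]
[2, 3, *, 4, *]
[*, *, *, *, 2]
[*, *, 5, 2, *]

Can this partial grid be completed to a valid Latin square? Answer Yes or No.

Row 3, column 3: row 3 together with column 3 already contain {1, 2, 3, 4, 5} — every symbol — so nothing can go there. The grid has no valid completion.

No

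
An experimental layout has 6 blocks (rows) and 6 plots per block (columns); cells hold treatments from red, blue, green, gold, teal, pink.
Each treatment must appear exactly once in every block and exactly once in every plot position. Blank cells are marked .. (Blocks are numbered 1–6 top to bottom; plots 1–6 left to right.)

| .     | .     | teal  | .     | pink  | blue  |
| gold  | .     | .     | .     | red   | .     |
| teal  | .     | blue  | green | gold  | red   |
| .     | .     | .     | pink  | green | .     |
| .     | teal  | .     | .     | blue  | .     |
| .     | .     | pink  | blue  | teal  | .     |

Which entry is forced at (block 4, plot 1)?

Block 2, plot 3: block 2 has {red, gold} and plot 3 has {blue, teal, pink}, leaving only green.
Block 2, plot 4: block 2 has {red, green, gold} and plot 4 has {blue, green, pink}, leaving only teal.
Block 2, plot 6: block 2 has {red, green, gold, teal} and plot 6 has {red, blue}, leaving only pink.
Block 2, plot 2: block 2 has {red, green, gold, teal, pink} and plot 2 has {teal}, leaving only blue.
Block 3, plot 2: block 3 has {red, blue, green, gold, teal} and plot 2 has {blue, teal}, leaving only pink.
Block 4, plot 1 is narrowed to {red, blue}.
If it were red, then block 6, plot 1 would be left with no valid symbol.
So block 4, plot 1 must be blue.

blue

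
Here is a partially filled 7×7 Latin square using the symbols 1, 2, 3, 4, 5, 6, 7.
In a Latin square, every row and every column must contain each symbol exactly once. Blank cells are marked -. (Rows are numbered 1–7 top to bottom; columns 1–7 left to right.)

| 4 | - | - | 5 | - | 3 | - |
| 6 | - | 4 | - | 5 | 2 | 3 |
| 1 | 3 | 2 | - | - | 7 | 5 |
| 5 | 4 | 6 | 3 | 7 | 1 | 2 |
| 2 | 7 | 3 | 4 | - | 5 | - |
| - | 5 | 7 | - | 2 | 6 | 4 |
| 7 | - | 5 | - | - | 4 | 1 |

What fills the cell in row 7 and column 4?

2

Row 1, column 3: row 1 has {3, 4, 5} and column 3 has {2, 3, 4, 5, 6, 7}, leaving only 1.
Row 1, column 5: row 1 has {1, 3, 4, 5} and column 5 has {2, 5, 7}, leaving only 6.
Row 1, column 2: row 1 has {1, 3, 4, 5, 6} and column 2 has {3, 4, 5, 7}, leaving only 2.
Row 1, column 7: row 1 has {1, 2, 3, 4, 5, 6} and column 7 has {1, 2, 3, 4, 5}, leaving only 7.
Row 2, column 2: row 2 has {2, 3, 4, 5, 6} and column 2 has {2, 3, 4, 5, 7}, leaving only 1.
Row 2, column 4: row 2 has {1, 2, 3, 4, 5, 6} and column 4 has {3, 4, 5}, leaving only 7.
Row 3, column 4: row 3 has {1, 2, 3, 5, 7} and column 4 has {3, 4, 5, 7}, leaving only 6.
Row 7 already has {1, 4, 5, 7} and column 4 already has {3, 4, 5, 6, 7}, so row 7, column 4 must be 2.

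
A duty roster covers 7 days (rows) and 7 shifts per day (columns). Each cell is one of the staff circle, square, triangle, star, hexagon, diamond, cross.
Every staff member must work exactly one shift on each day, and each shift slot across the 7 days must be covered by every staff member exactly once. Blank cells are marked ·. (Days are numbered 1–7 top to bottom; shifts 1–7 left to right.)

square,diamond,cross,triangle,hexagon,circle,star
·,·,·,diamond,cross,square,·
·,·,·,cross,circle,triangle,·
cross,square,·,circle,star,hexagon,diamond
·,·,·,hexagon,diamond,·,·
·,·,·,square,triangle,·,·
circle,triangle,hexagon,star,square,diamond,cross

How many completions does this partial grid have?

Day 2, shift 1: eliminating its day and shift leaves {triangle, star, hexagon}.
Day 2, shift 2: eliminating its day and shift leaves {circle, star, hexagon}.
Day 2, shift 3: eliminating its day and shift leaves {circle, triangle, star}.
Day 2, shift 7: eliminating its day and shift leaves {circle, triangle, hexagon}.
Day 3, shift 1: eliminating its day and shift leaves {star, hexagon, diamond}.
Day 3, shift 2: eliminating its day and shift leaves {star, hexagon}.
Day 3, shift 3: eliminating its day and shift leaves {square, star, diamond}.
Day 3, shift 7: eliminating its day and shift leaves {square, hexagon}.
Day 4, shift 3: eliminating its day and shift leaves {triangle}.
Day 5, shift 1: eliminating its day and shift leaves {triangle, star}.
Day 5, shift 2: eliminating its day and shift leaves {circle, star, cross}.
Day 5, shift 3: eliminating its day and shift leaves {circle, square, triangle, star}.
Day 5, shift 6: eliminating its day and shift leaves {star, cross}.
Day 5, shift 7: eliminating its day and shift leaves {circle, square, triangle}.
Day 6, shift 1: eliminating its day and shift leaves {star, hexagon, diamond}.
Day 6, shift 2: eliminating its day and shift leaves {circle, star, hexagon, cross}.
Day 6, shift 3: eliminating its day and shift leaves {circle, star, diamond}.
Day 6, shift 6: eliminating its day and shift leaves {star, cross}.
Day 6, shift 7: eliminating its day and shift leaves {circle, hexagon}.
Enumerating the assignments across these blanks that avoid any day or shift repeat gives 9 completions.

9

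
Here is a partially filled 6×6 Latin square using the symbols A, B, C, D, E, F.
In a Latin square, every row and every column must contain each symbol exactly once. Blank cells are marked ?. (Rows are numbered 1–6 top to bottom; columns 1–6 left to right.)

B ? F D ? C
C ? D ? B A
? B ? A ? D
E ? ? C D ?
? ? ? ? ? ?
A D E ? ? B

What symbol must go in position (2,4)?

Row 3, column 1: row 3 has {A, B, D} and column 1 has {A, B, C, E}, leaving only F.
Row 3, column 3: row 3 has {A, B, D, F} and column 3 has {D, E, F}, leaving only C.
Row 3, column 5: row 3 has {A, B, C, D, F} and column 5 has {B, D}, leaving only E.
Row 1, column 5: row 1 has {B, C, D, F} and column 5 has {B, D, E}, leaving only A.
Row 1, column 2: row 1 has {A, B, C, D, F} and column 2 has {B, D}, leaving only E.
Row 2, column 2: row 2 has {A, B, C, D} and column 2 has {B, D, E}, leaving only F.
Row 2 already has {A, B, C, D, F} and column 4 already has {A, C, D}, so row 2, column 4 must be E.

E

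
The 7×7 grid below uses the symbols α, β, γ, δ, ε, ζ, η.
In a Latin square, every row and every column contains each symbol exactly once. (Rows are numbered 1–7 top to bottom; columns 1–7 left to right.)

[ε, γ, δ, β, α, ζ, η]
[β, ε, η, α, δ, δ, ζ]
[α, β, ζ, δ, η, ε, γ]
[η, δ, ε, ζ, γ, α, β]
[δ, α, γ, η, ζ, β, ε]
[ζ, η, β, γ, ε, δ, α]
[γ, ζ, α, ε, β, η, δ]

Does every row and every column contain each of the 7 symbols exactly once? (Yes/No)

Column 6 contains δ twice (at rows 2 and 6), so it is not a permutation.

No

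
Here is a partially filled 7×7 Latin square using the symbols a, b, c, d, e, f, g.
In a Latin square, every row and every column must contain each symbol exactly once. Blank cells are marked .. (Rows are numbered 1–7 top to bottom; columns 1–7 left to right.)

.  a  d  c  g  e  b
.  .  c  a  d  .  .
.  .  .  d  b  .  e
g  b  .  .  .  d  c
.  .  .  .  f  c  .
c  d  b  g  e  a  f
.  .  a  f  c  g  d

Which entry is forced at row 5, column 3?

Row 1, column 1: row 1 has {a, b, c, d, e, g} and column 1 has {c, g}, leaving only f.
Row 2, column 7: row 2 has {a, c, d} and column 7 has {b, c, d, e, f}, leaving only g.
Row 3, column 1: row 3 has {b, d, e} and column 1 has {c, f, g}, leaving only a.
Row 3, column 6: row 3 has {a, b, d, e} and column 6 has {a, c, d, e, g}, leaving only f.
Row 2, column 6: row 2 has {a, c, d, g} and column 6 has {a, c, d, e, f, g}, leaving only b.
Row 2, column 1: row 2 has {a, b, c, d, g} and column 1 has {a, c, f, g}, leaving only e.
Row 2, column 2: row 2 has {a, b, c, d, e, g} and column 2 has {a, b, d}, leaving only f.
Row 3, column 3: row 3 has {a, b, d, e, f} and column 3 has {a, b, c, d}, leaving only g.
Row 5 already has {c, f} and column 3 already has {a, b, c, d, g}, so row 5, column 3 must be e.

e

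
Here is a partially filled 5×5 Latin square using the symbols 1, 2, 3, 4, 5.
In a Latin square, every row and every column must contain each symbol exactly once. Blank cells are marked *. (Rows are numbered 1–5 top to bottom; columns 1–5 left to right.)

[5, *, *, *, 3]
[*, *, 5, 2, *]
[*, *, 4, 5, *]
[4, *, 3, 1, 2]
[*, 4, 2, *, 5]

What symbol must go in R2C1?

3

Row 1, column 3: row 1 has {3, 5} and column 3 has {2, 3, 4, 5}, leaving only 1.
Row 1, column 2: row 1 has {1, 3, 5} and column 2 has {4}, leaving only 2.
Row 1, column 4: row 1 has {1, 2, 3, 5} and column 4 has {1, 2, 5}, leaving only 4.
Row 3, column 5: row 3 has {4, 5} and column 5 has {2, 3, 5}, leaving only 1.
Row 2, column 5: row 2 has {2, 5} and column 5 has {1, 2, 3, 5}, leaving only 4.
Row 3, column 2: row 3 has {1, 4, 5} and column 2 has {2, 4}, leaving only 3.
Row 2, column 2: row 2 has {2, 4, 5} and column 2 has {2, 3, 4}, leaving only 1.
Row 2 already has {1, 2, 4, 5} and column 1 already has {4, 5}, so row 2, column 1 must be 3.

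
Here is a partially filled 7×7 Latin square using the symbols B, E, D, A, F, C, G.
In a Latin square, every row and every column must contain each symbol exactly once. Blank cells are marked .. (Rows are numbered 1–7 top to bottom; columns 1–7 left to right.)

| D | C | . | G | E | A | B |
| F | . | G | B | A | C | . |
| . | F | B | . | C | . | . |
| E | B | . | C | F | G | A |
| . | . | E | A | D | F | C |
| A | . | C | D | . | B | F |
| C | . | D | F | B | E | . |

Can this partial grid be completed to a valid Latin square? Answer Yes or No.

Row 4, column 3: row 4 together with column 3 already contain {B, E, D, A, F, C, G} — every symbol — so nothing can go there. The grid has no valid completion.

No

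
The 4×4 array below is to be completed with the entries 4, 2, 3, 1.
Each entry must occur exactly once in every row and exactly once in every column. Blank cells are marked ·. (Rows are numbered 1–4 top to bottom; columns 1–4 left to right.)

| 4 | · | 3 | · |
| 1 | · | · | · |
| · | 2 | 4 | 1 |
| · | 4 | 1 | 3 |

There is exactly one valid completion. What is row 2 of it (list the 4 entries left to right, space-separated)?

Row 2, column 2: row 2 has {1} and column 2 has {4, 2}, leaving only 3.
Row 2, column 3: row 2 has {3, 1} and column 3 has {4, 3, 1}, leaving only 2.
Row 2, column 4: row 2 has {2, 3, 1} and column 4 has {3, 1}, leaving only 4.
So row 2 reads: 1 3 2 4.

1 3 2 4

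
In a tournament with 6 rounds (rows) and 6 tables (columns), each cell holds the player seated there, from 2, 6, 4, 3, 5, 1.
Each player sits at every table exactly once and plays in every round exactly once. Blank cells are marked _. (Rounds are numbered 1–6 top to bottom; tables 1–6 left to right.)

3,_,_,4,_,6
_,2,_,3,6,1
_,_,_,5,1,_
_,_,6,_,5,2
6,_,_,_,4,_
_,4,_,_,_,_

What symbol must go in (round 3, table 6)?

Round 1, table 5: round 1 has {6, 4, 3} and table 5 has {6, 4, 5, 1}, leaving only 2.
Round 4, table 4: round 4 has {2, 6, 5} and table 4 has {4, 3, 5}, leaving only 1.
Round 4, table 1: round 4 has {2, 6, 5, 1} and table 1 has {6, 3}, leaving only 4.
Round 2, table 1: round 2 has {2, 6, 3, 1} and table 1 has {6, 4, 3}, leaving only 5.
Round 2, table 3: round 2 has {2, 6, 3, 5, 1} and table 3 has {6}, leaving only 4.
Round 3, table 1: round 3 has {5, 1} and table 1 has {6, 4, 3, 5}, leaving only 2.
Round 3, table 3: round 3 has {2, 5, 1} and table 3 has {6, 4}, leaving only 3.
Round 3 already has {2, 3, 5, 1} and table 6 already has {2, 6, 1}, so round 3, table 6 must be 4.

4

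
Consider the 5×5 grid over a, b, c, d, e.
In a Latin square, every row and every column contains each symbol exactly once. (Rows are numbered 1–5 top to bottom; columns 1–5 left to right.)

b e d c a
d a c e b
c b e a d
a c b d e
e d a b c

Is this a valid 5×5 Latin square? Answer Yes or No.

Each row is a permutation of the 5 symbols, and so is each column.

Yes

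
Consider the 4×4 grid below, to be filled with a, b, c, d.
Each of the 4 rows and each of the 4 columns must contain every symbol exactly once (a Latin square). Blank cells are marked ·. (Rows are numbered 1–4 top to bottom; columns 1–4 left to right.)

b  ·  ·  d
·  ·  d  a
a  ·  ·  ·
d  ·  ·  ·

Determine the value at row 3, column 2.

d

Row 2, column 1: row 2 has {a, d} and column 1 has {a, b, d}, leaving only c.
Row 2, column 2: row 2 has {a, c, d} and column 2 has {}, leaving only b.
Row 3, column 2 is narrowed to {c, d}.
If it were c, then row 4, column 2 would be left with no valid symbol.
So row 3, column 2 must be d.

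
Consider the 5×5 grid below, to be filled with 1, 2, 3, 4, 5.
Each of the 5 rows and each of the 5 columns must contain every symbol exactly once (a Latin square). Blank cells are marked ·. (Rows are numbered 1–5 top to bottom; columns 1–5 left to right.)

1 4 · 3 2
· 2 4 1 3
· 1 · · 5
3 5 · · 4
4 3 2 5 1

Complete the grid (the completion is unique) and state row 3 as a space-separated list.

Row 3, column 1: row 3 has {1, 5} and column 1 has {1, 3, 4}, leaving only 2.
Row 3, column 3: row 3 has {1, 2, 5} and column 3 has {2, 4}, leaving only 3.
Row 3, column 4: row 3 has {1, 2, 3, 5} and column 4 has {1, 3, 5}, leaving only 4.
So row 3 reads: 2 1 3 4 5.

2 1 3 4 5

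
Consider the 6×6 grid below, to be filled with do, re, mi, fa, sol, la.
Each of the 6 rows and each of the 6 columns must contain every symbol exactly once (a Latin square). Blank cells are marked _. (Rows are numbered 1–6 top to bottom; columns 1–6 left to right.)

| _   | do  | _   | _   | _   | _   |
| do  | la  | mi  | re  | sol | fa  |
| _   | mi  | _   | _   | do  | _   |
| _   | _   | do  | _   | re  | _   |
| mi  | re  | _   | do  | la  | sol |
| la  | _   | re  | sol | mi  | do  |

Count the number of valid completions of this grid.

Row 1, column 1: eliminating its row and column leaves {re, fa, sol}.
Row 1, column 3: eliminating its row and column leaves {fa, sol, la}.
Row 1, column 4: eliminating its row and column leaves {mi, fa, la}.
Row 1, column 5: eliminating its row and column leaves {fa}.
Row 1, column 6: eliminating its row and column leaves {re, mi, la}.
Row 3, column 1: eliminating its row and column leaves {re, fa, sol}.
Row 3, column 3: eliminating its row and column leaves {fa, sol, la}.
Row 3, column 4: eliminating its row and column leaves {fa, la}.
Row 3, column 6: eliminating its row and column leaves {re, la}.
Row 4, column 1: eliminating its row and column leaves {fa, sol}.
Row 4, column 2: eliminating its row and column leaves {fa, sol}.
Row 4, column 4: eliminating its row and column leaves {mi, fa, la}.
Row 4, column 6: eliminating its row and column leaves {mi, la}.
Row 5, column 3: eliminating its row and column leaves {fa}.
Row 6, column 2: eliminating its row and column leaves {fa}.
Enumerating the assignments across these blanks that avoid any row or column repeat gives 3 completions.

3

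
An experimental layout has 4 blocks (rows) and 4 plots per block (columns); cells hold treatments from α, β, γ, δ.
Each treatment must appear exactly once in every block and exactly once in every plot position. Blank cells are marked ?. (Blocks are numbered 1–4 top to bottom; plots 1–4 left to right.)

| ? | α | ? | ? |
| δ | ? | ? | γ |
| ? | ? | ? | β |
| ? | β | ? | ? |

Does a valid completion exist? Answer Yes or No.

Block 2, plot 2: block 2 together with plot 2 already contain {α, β, γ, δ} — every symbol — so nothing can go there. The grid has no valid completion.

No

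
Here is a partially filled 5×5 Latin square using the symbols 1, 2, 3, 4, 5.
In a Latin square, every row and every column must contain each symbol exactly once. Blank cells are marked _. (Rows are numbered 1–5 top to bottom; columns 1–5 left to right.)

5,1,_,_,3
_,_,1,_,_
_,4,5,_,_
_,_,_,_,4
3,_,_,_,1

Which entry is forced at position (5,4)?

Row 3, column 5: row 3 has {4, 5} and column 5 has {1, 3, 4}, leaving only 2.
Row 2, column 5: row 2 has {1} and column 5 has {1, 2, 3, 4}, leaving only 5.
Row 3, column 1: row 3 has {2, 4, 5} and column 1 has {3, 5}, leaving only 1.
Row 3, column 4: row 3 has {1, 2, 4, 5} and column 4 has {}, leaving only 3.
Row 4, column 1: row 4 has {4} and column 1 has {1, 3, 5}, leaving only 2.
Row 2, column 1: row 2 has {1, 5} and column 1 has {1, 2, 3, 5}, leaving only 4.
Row 2, column 4: row 2 has {1, 4, 5} and column 4 has {3}, leaving only 2.
Row 1, column 4: row 1 has {1, 3, 5} and column 4 has {2, 3}, leaving only 4.
Row 5 already has {1, 3} and column 4 already has {2, 3, 4}, so row 5, column 4 must be 5.

5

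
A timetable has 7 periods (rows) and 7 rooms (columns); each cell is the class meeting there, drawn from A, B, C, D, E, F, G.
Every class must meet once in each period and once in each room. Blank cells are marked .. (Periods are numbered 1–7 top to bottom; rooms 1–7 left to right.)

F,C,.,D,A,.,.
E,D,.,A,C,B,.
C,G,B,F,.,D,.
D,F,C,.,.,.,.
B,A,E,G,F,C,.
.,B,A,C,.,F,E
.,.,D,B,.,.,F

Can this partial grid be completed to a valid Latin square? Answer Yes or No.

No

Period 1, room 3: period 1 has {A, C, D, F} and room 3 has {A, B, C, D, E}, so it must be G.
Period 1, room 6: period 1 has {A, C, D, F, G} and room 6 has {B, C, D, F}, so it must be E.
Period 1, room 7: period 1 has {A, C, D, E, F, G} and room 7 has {E, F}, so it must be B.
Period 2, room 3: period 2 has {A, B, C, D, E} and room 3 has {A, B, C, D, E, G}, so it must be F.
Period 2, room 7: period 2 has {A, B, C, D, E, F} and room 7 has {B, E, F}, so it must be G.
Period 3, room 5: period 3 has {B, C, D, F, G} and room 5 has {A, C, F}, so it must be E.
Period 3, room 7: period 3 has {B, C, D, E, F, G} and room 7 has {B, E, F, G}, so it must be A.
Now period 4, room 7: period 4 together with room 7 already contain {A, B, C, D, E, F, G} — every symbol — so nothing can go there. The grid has no valid completion.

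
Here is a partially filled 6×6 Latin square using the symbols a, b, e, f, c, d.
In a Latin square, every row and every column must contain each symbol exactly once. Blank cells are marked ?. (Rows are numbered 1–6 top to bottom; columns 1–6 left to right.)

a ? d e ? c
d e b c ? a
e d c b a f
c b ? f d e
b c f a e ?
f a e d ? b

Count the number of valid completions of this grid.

1

Row 1, column 2: eliminating its row and column leaves {f}.
Row 1, column 5: eliminating its row and column leaves {b, f}.
Row 2, column 5: eliminating its row and column leaves {f}.
Row 4, column 3: eliminating its row and column leaves {a}.
Row 5, column 6: eliminating its row and column leaves {d}.
Row 6, column 5: eliminating its row and column leaves {c}.
Only one assignment across all blanks avoids any row or column repeat, giving 1 completion.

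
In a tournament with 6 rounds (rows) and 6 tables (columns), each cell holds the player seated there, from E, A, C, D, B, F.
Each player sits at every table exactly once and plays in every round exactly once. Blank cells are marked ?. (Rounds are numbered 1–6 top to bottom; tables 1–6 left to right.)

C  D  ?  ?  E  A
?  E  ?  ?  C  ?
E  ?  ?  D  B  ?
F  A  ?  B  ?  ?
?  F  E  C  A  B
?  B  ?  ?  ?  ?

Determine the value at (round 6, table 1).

A

Round 1, table 4: round 1 has {E, A, C, D} and table 4 has {C, D, B}, leaving only F.
Round 1, table 3: round 1 has {E, A, C, D, F} and table 3 has {E}, leaving only B.
Round 2, table 4: round 2 has {E, C} and table 4 has {C, D, B, F}, leaving only A.
Round 3, table 2: round 3 has {E, D, B} and table 2 has {E, A, D, B, F}, leaving only C.
Round 3, table 6: round 3 has {E, C, D, B} and table 6 has {A, B}, leaving only F.
Round 2, table 6: round 2 has {E, A, C} and table 6 has {A, B, F}, leaving only D.
Round 2, table 1: round 2 has {E, A, C, D} and table 1 has {E, C, F}, leaving only B.
Round 2, table 3: round 2 has {E, A, C, D, B} and table 3 has {E, B}, leaving only F.
Round 3, table 3: round 3 has {E, C, D, B, F} and table 3 has {E, B, F}, leaving only A.
Round 4, table 5: round 4 has {A, B, F} and table 5 has {E, A, C, B}, leaving only D.
Round 4, table 3: round 4 has {A, D, B, F} and table 3 has {E, A, B, F}, leaving only C.
Round 4, table 6: round 4 has {A, C, D, B, F} and table 6 has {A, D, B, F}, leaving only E.
Round 5, table 1: round 5 has {E, A, C, B, F} and table 1 has {E, C, B, F}, leaving only D.
Round 6 already has {B} and table 1 already has {E, C, D, B, F}, so round 6, table 1 must be A.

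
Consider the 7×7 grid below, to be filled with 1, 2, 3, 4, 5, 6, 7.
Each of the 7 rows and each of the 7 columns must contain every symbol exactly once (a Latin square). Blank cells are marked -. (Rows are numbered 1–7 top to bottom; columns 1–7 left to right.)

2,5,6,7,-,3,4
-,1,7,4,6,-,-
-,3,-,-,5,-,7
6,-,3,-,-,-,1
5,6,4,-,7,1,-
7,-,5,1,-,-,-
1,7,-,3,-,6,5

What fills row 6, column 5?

3

Row 1, column 5: row 1 has {2, 3, 4, 5, 6, 7} and column 5 has {5, 6, 7}, leaving only 1.
Row 2, column 1: row 2 has {1, 4, 6, 7} and column 1 has {1, 2, 5, 6, 7}, leaving only 3.
Row 2, column 7: row 2 has {1, 3, 4, 6, 7} and column 7 has {1, 4, 5, 7}, leaving only 2.
Row 2, column 6: row 2 has {1, 2, 3, 4, 6, 7} and column 6 has {1, 3, 6}, leaving only 5.
Row 3, column 1: row 3 has {3, 5, 7} and column 1 has {1, 2, 3, 5, 6, 7}, leaving only 4.
Row 3, column 6: row 3 has {3, 4, 5, 7} and column 6 has {1, 3, 5, 6}, leaving only 2.
Row 3, column 3: row 3 has {2, 3, 4, 5, 7} and column 3 has {3, 4, 5, 6, 7}, leaving only 1.
Row 3, column 4: row 3 has {1, 2, 3, 4, 5, 7} and column 4 has {1, 3, 4, 7}, leaving only 6.
Row 5, column 4: row 5 has {1, 4, 5, 6, 7} and column 4 has {1, 3, 4, 6, 7}, leaving only 2.
Row 4, column 4: row 4 has {1, 3, 6} and column 4 has {1, 2, 3, 4, 6, 7}, leaving only 5.
Row 5, column 7: row 5 has {1, 2, 4, 5, 6, 7} and column 7 has {1, 2, 4, 5, 7}, leaving only 3.
Row 6, column 6: row 6 has {1, 5, 7} and column 6 has {1, 2, 3, 5, 6}, leaving only 4.
Row 4, column 6: row 4 has {1, 3, 5, 6} and column 6 has {1, 2, 3, 4, 5, 6}, leaving only 7.
Row 6, column 2: row 6 has {1, 4, 5, 7} and column 2 has {1, 3, 5, 6, 7}, leaving only 2.
Row 6 already has {1, 2, 4, 5, 7} and column 5 already has {1, 5, 6, 7}, so row 6, column 5 must be 3.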